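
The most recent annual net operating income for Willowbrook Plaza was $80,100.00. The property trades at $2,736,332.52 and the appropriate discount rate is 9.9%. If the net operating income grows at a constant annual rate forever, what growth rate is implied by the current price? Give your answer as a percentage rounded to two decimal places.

6.77%

P = D₀(1+g)/(r−g) ⇒ P(r−g) = D₀(1+g) ⇒ g(P+D₀) = P·r − D₀
g = (P·r − D₀)/(P + D₀) = ($2,736,332.52×0.099 − $80,100.00) / ($2,736,332.52 + $80,100.00) = 0.067744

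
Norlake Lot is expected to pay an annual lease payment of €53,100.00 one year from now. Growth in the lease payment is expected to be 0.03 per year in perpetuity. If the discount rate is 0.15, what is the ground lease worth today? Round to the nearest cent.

Growing perpetuity: P = D₁ / (r − g) = €53,100.0000 / (0.15 − 0.03) = €442,500.00

€442500.00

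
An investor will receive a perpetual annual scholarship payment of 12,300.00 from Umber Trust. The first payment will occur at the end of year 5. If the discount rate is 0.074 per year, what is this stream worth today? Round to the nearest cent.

Value at end of year 4: C / r = 12,300.00 / 0.074 = 166,216.2162
Discount to today: PV = 166,216.2162 / (1 + 0.074)^4 = 166,216.2162 / 1.330507 = 124,926.99

124926.99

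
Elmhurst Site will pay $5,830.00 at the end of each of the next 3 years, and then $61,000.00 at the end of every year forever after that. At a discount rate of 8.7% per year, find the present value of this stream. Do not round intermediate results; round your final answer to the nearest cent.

$560747.84

PV of 3-year annuity: $5,830.00 × [1 − (1+0.087)^−3] / 0.087 = 14836.70904
Perpetuity value at year 3: $61,000.00 / 0.087 = 701149.42529
PV of perpetuity: 701149.42529 / (1+0.087)^3 = 545911.13172
Total PV = 14836.70904 + 545911.13172 = 560747.84076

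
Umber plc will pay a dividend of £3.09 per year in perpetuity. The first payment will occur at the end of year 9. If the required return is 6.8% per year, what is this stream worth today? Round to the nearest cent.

£26.85

Value at end of year 8: C / r = £3.09 / 0.068 = £45.4412
Discount to today: PV = £45.4412 / (1 + 0.068)^8 = £45.4412 / 1.692661 = £26.85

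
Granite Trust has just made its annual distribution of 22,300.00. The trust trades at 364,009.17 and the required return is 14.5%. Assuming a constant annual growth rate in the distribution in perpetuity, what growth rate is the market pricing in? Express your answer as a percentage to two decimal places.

7.89%

P = D₀(1+g)/(r−g) ⇒ P(r−g) = D₀(1+g) ⇒ g(P+D₀) = P·r − D₀
g = (P·r − D₀)/(P + D₀) = (364,009.17×0.145 − 22,300.00) / (364,009.17 + 22,300.00) = 0.078904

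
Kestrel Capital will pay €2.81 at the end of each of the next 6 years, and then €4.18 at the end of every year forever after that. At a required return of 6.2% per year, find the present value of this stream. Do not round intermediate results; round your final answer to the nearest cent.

PV of 6-year annuity: €2.81 × [1 − (1+0.062)^−6] / 0.062 = 13.73128
Perpetuity value at year 6: €4.18 / 0.062 = 67.41935
PV of perpetuity: 67.41935 / (1+0.062)^6 = 46.99347
Total PV = 13.73128 + 46.99347 = 60.72475

€60.72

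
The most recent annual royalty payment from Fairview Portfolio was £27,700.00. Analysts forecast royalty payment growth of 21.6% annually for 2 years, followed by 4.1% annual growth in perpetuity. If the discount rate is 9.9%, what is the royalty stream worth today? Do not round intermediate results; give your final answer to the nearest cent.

D_1 = 33683.20000
D_2 = 40958.77120
Terminal value at year 2: TV = D_2×(1+g_2)/(r−g_2) = 42638.08082/0.058 = 735139.32447
P_0 = D_1/(1+r)^1 + D_2/(1+r)^2 + TV/(1+r)^2
    = 30648.95359 + 33911.85402 + 608659.31099 = 673220.11860

£673220.12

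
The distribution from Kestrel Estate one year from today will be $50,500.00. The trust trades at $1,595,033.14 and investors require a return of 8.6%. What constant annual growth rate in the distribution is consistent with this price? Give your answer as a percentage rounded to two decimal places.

5.43%

P = D₁/(r−g) ⇒ g = r − D₁/P = 0.086 − $50,500.00/$1,595,033.14 = 0.054339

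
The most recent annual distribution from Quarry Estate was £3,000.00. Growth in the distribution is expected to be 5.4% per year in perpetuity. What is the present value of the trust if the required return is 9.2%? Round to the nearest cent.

£83210.53

D₁ = D₀ × (1 + g) = £3,000.00 × 1.054 = £3,162.0000
Growing perpetuity: P = D₁ / (r − g) = £3,162.0000 / (0.092 − 0.054) = £83,210.53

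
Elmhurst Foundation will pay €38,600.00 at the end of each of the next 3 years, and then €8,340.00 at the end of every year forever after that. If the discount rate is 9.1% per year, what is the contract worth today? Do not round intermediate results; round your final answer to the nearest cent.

€168109.02

PV of 3-year annuity: €38,600.00 × [1 − (1+0.091)^−3] / 0.091 = 97534.09906
Perpetuity value at year 3: €8,340.00 / 0.091 = 91648.35165
PV of perpetuity: 91648.35165 / (1+0.091)^3 = 70574.92195
Total PV = 97534.09906 + 70574.92195 = 168109.02102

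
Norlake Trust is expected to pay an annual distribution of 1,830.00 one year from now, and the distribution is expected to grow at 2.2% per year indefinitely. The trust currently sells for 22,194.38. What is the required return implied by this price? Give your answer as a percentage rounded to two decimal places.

P = D₁/(r − g) ⇒ r = D₁/P + g = 1,830.0000/22,194.38 + 0.022 = 0.082453 + 0.022 = 0.104453

10.45%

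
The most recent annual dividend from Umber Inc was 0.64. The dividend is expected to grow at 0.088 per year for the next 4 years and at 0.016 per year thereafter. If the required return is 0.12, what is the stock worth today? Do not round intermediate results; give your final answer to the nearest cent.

D_1 = 0.69632
D_2 = 0.75760
D_3 = 0.82426
D_4 = 0.89680
Terminal value at year 4: TV = D_4×(1+g_2)/(r−g_2) = 0.91115/0.104 = 8.76105
P_0 = D_1/(1+r)^1 + D_2/(1+r)^2 + D_3/(1+r)^3 + D_4/(1+r)^4 + TV/(1+r)^4
    = 0.62171 + 0.60395 + 0.58670 + 0.56993 + 5.56780 = 7.95010

7.95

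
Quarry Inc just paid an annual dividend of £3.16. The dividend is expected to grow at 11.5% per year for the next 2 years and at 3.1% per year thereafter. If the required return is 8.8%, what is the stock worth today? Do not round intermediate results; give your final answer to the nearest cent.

D_1 = 3.52340
D_2 = 3.92859
Terminal value at year 2: TV = D_2×(1+g_2)/(r−g_2) = 4.05038/0.057 = 71.05925
P_0 = D_1/(1+r)^1 + D_2/(1+r)^2 + TV/(1+r)^2
    = 3.23842 + 3.31878 + 60.02924 = 66.58644

£66.59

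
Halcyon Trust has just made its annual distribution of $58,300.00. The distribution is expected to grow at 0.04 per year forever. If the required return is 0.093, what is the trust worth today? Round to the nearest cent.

$1144000.00

D₁ = D₀ × (1 + g) = $58,300.00 × 1.04 = $60,632.0000
Growing perpetuity: P = D₁ / (r − g) = $60,632.0000 / (0.093 − 0.04) = $1,144,000.00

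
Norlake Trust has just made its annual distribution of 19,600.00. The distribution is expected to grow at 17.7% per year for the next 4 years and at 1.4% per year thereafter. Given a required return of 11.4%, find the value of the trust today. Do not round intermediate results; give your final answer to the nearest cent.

337791.01

D_1 = 23069.20000
D_2 = 27152.44840
D_3 = 31958.43177
D_4 = 37615.07419
Terminal value at year 4: TV = D_4×(1+g_2)/(r−g_2) = 38141.68523/0.1 = 381416.85228
P_0 = D_1/(1+r)^1 + D_2/(1+r)^2 + D_3/(1+r)^3 + D_4/(1+r)^4 + TV/(1+r)^4
    = 20708.43806 + 21879.56158 + 23116.91560 + 24424.24566 + 247661.85094 = 337791.01184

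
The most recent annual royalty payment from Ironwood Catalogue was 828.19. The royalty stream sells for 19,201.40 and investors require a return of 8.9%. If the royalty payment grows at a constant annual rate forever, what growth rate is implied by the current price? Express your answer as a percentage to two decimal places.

P = D₀(1+g)/(r−g) ⇒ P(r−g) = D₀(1+g) ⇒ g(P+D₀) = P·r − D₀
g = (P·r − D₀)/(P + D₀) = (19,201.40×0.089 − 828.19) / (19,201.40 + 828.19) = 0.043972

4.40%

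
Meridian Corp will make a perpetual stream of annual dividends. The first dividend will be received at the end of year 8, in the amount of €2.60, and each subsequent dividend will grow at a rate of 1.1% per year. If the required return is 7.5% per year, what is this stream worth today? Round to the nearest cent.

Value at end of year 7: C₁ / (r − g) = €2.60 / (0.075 − 0.011) = €40.6250
Discount to today: PV = €40.6250 / (1 + 0.075)^7 = €40.6250 / 1.659049 = €24.49

€24.49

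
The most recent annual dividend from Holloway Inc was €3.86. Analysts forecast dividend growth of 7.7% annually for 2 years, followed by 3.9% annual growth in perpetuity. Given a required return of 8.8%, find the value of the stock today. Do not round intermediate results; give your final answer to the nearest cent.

€87.80

D_1 = 4.15722
D_2 = 4.47733
Terminal value at year 2: TV = D_2×(1+g_2)/(r−g_2) = 4.65194/0.049 = 94.93758
P_0 = D_1/(1+r)^1 + D_2/(1+r)^2 + TV/(1+r)^2
    = 3.82097 + 3.78234 + 80.20111 = 87.80443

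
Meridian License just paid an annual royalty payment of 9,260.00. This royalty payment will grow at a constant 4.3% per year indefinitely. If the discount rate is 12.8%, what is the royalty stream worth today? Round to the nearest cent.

113625.65

D₁ = D₀ × (1 + g) = 9,260.00 × 1.043 = 9,658.1800
Growing perpetuity: P = D₁ / (r − g) = 9,658.1800 / (0.128 − 0.043) = 113,625.65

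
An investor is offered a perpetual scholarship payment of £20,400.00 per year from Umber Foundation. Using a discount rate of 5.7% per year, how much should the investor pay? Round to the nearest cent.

£357894.74

Level perpetuity: PV = C / r = £20,400.00 / 0.057 = £357,894.74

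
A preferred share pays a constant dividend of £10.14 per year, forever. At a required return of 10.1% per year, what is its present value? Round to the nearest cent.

£100.40

Level perpetuity: PV = C / r = £10.14 / 0.101 = £100.40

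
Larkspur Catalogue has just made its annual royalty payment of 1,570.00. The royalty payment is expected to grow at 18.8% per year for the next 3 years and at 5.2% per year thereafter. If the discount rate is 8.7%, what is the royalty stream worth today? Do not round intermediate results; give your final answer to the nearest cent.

67244.62

D_1 = 1865.16000
D_2 = 2215.81008
D_3 = 2632.38238
Terminal value at year 3: TV = D_3×(1+g_2)/(r−g_2) = 2769.26626/0.035 = 79121.89310
P_0 = D_1/(1+r)^1 + D_2/(1+r)^2 + D_3/(1+r)^3 + TV/(1+r)^3
    = 1715.87856 + 1875.31162 + 2049.55861 + 61603.87593 = 67244.62473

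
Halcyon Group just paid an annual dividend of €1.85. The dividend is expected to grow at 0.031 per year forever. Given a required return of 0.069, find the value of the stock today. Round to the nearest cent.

€50.19

D₁ = D₀ × (1 + g) = €1.85 × 1.031 = €1.9074
Growing perpetuity: P = D₁ / (r − g) = €1.9074 / (0.069 − 0.031) = €50.19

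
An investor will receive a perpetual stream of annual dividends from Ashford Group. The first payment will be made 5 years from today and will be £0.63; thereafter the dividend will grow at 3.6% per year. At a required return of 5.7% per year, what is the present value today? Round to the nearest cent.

£24.03

Value at end of year 4: C₁ / (r − g) = £0.63 / (0.057 − 0.036) = £30.0000
Discount to today: PV = £30.0000 / (1 + 0.057)^4 = £30.0000 / 1.248245 = £24.03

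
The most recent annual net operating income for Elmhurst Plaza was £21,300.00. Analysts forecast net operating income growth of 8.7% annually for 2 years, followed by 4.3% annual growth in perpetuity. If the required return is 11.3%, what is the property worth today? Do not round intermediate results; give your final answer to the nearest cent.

£343834.38

D_1 = 23153.10000
D_2 = 25167.41970
Terminal value at year 2: TV = D_2×(1+g_2)/(r−g_2) = 26249.61875/0.07 = 374994.55353
P_0 = D_1/(1+r)^1 + D_2/(1+r)^2 + TV/(1+r)^2
    = 20802.42588 + 20316.47523 + 302715.48088 = 343834.38198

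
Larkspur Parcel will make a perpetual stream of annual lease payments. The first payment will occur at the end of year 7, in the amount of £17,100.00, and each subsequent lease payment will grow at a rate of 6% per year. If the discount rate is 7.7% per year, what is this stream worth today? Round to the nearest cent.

Value at end of year 6: C₁ / (r − g) = £17,100.00 / (0.077 − 0.06) = £1,005,882.3529
Discount to today: PV = £1,005,882.3529 / (1 + 0.077)^6 = £1,005,882.3529 / 1.560609 = £644,544.59

£644544.59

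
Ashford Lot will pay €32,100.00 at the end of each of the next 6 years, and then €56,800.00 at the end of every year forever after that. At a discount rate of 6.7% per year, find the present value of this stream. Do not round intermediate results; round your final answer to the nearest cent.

€728929.33

PV of 6-year annuity: €32,100.00 × [1 − (1+0.067)^−6] / 0.067 = 154433.31726
Perpetuity value at year 6: €56,800.00 / 0.067 = 847761.19403
PV of perpetuity: 847761.19403 / (1+0.067)^6 = 574496.00960
Total PV = 154433.31726 + 574496.00960 = 728929.32686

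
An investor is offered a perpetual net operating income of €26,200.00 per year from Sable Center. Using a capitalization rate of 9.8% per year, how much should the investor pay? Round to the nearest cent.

Level perpetuity: PV = C / r = €26,200.00 / 0.098 = €267,346.94

€267346.94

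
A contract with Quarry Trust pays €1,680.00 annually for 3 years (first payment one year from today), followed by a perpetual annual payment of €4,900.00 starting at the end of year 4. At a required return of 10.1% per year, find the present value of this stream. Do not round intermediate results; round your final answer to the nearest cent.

PV of 3-year annuity: €1,680.00 × [1 − (1+0.101)^−3] / 0.101 = 4170.56706
Perpetuity value at year 3: €4,900.00 / 0.101 = 48514.85149
PV of perpetuity: 48514.85149 / (1+0.101)^3 = 36350.69757
Total PV = 4170.56706 + 36350.69757 = 40521.26462

€40521.26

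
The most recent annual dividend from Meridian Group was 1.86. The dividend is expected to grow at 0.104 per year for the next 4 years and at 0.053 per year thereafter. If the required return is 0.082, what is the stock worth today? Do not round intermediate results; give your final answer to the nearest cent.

81.03

D_1 = 2.05344
D_2 = 2.26700
D_3 = 2.50277
D_4 = 2.76305
Terminal value at year 4: TV = D_4×(1+g_2)/(r−g_2) = 2.90949/0.029 = 100.32741
P_0 = D_1/(1+r)^1 + D_2/(1+r)^2 + D_3/(1+r)^3 + D_4/(1+r)^4 + TV/(1+r)^4
    = 1.89782 + 1.93641 + 1.97578 + 2.01595 + 73.19991 = 81.02587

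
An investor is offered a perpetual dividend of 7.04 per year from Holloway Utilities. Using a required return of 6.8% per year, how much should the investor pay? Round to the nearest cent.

Level perpetuity: PV = C / r = 7.04 / 0.068 = 103.53

103.53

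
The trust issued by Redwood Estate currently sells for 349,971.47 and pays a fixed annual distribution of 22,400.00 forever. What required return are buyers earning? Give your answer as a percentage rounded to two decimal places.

6.40%

P = C/r ⇒ r = C/P = 22,400.00/349,971.47 = 0.064005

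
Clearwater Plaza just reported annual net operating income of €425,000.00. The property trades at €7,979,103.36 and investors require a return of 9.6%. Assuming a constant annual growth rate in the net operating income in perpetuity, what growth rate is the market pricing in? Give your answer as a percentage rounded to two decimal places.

P = D₀(1+g)/(r−g) ⇒ P(r−g) = D₀(1+g) ⇒ g(P+D₀) = P·r − D₀
g = (P·r − D₀)/(P + D₀) = (€7,979,103.36×0.096 − €425,000.00) / (€7,979,103.36 + €425,000.00) = 0.040575

4.06%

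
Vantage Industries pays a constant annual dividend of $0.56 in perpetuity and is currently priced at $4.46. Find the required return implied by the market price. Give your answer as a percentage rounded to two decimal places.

P = C/r ⇒ r = C/P = $0.56/$4.46 = 0.125561

12.56%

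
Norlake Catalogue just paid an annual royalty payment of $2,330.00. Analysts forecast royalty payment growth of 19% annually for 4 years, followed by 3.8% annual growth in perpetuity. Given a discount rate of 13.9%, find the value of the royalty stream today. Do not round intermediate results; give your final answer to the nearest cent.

D_1 = 2772.70000
D_2 = 3299.51300
D_3 = 3926.42047
D_4 = 4672.44036
Terminal value at year 4: TV = D_4×(1+g_2)/(r−g_2) = 4849.99309/0.101 = 48019.73359
P_0 = D_1/(1+r)^1 + D_2/(1+r)^2 + D_3/(1+r)^3 + D_4/(1+r)^4 + TV/(1+r)^4
    = 2434.32836 + 2543.32814 + 2657.20850 + 2776.18798 + 28531.51612 = 38942.56910

$38942.57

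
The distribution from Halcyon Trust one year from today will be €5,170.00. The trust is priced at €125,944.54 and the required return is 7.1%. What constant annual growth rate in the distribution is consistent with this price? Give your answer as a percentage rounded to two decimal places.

P = D₁/(r−g) ⇒ g = r − D₁/P = 0.071 − €5,170.00/€125,944.54 = 0.029950

3.00%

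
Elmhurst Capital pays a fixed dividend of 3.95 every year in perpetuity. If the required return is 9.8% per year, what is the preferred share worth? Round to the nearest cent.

Level perpetuity: PV = C / r = 3.95 / 0.098 = 40.31

40.31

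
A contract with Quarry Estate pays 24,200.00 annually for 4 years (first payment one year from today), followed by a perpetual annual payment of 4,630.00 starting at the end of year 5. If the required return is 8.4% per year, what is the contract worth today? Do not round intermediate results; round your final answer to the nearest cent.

PV of 4-year annuity: 24,200.00 × [1 − (1+0.084)^−4] / 0.084 = 79444.96806
Perpetuity value at year 4: 4,630.00 / 0.084 = 55119.04762
PV of perpetuity: 55119.04762 / (1+0.084)^4 = 39919.45249
Total PV = 79444.96806 + 39919.45249 = 119364.42055

119364.42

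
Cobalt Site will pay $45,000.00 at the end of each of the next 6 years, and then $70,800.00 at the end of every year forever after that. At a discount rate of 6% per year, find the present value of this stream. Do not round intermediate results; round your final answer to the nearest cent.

$1053133.03

PV of 6-year annuity: $45,000.00 × [1 − (1+0.06)^−6] / 0.06 = 221279.59467
Perpetuity value at year 6: $70,800.00 / 0.06 = 1180000.00000
PV of perpetuity: 1180000.00000 / (1+0.06)^6 = 831853.43772
Total PV = 221279.59467 + 831853.43772 = 1053133.03239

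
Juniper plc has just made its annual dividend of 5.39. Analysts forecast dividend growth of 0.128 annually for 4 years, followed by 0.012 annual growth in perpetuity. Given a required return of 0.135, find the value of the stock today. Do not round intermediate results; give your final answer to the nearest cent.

64.49

D_1 = 6.07992
D_2 = 6.85815
D_3 = 7.73599
D_4 = 8.72620
Terminal value at year 4: TV = D_4×(1+g_2)/(r−g_2) = 8.83091/0.123 = 71.79605
P_0 = D_1/(1+r)^1 + D_2/(1+r)^2 + D_3/(1+r)^3 + D_4/(1+r)^4 + TV/(1+r)^4
    = 5.35676 + 5.32372 + 5.29089 + 5.25826 + 43.26305 = 64.49267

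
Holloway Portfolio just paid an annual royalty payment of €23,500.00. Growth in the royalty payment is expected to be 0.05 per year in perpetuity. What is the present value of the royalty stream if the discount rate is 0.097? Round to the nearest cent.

D₁ = D₀ × (1 + g) = €23,500.00 × 1.05 = €24,675.0000
Growing perpetuity: P = D₁ / (r − g) = €24,675.0000 / (0.097 − 0.05) = €525,000.00

€525000.00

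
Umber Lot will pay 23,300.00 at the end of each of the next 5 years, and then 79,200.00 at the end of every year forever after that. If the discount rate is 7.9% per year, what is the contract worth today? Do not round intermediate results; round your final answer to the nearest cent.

778749.66

PV of 5-year annuity: 23,300.00 × [1 − (1+0.079)^−5] / 0.079 = 93275.85286
Perpetuity value at year 5: 79,200.00 / 0.079 = 1002531.64557
PV of perpetuity: 1002531.64557 / (1+0.079)^5 = 685473.81094
Total PV = 93275.85286 + 685473.81094 = 778749.66380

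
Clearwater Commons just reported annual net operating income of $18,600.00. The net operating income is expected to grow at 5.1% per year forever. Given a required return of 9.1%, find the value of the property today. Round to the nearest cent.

D₁ = D₀ × (1 + g) = $18,600.00 × 1.051 = $19,548.6000
Growing perpetuity: P = D₁ / (r − g) = $19,548.6000 / (0.091 − 0.051) = $488,715.00

$488715.00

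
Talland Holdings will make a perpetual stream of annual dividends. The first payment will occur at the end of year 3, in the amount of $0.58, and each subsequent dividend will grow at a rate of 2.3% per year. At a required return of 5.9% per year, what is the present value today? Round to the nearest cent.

$14.37

Value at end of year 2: C₁ / (r − g) = $0.58 / (0.059 − 0.023) = $16.1111
Discount to today: PV = $16.1111 / (1 + 0.059)^2 = $16.1111 / 1.121481 = $14.37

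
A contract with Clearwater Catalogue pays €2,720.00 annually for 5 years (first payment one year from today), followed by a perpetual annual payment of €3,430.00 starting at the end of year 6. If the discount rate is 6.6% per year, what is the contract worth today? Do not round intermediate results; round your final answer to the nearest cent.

€49027.11

PV of 5-year annuity: €2,720.00 × [1 − (1+0.066)^−5] / 0.066 = 11273.00714
Perpetuity value at year 5: €3,430.00 / 0.066 = 51969.69697
PV of perpetuity: 51969.69697 / (1+0.066)^5 = 37754.10341
Total PV = 11273.00714 + 37754.10341 = 49027.11055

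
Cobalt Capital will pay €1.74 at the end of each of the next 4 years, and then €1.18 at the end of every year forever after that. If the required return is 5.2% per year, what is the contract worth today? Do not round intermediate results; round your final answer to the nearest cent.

PV of 4-year annuity: €1.74 × [1 − (1+0.052)^−4] / 0.052 = 6.14140
Perpetuity value at year 4: €1.18 / 0.052 = 22.69231
PV of perpetuity: 22.69231 / (1+0.052)^4 = 18.52745
Total PV = 6.14140 + 18.52745 = 24.66885

€24.67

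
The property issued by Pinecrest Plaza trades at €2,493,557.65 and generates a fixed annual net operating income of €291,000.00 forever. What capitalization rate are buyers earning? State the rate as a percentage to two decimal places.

11.67%

P = C/r ⇒ r = C/P = €291,000.00/€2,493,557.65 = 0.116701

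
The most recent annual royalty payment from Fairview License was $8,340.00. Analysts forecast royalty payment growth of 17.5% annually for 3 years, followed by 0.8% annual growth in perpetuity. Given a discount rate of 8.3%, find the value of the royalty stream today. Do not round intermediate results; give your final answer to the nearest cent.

D_1 = 9799.50000
D_2 = 11514.41250
D_3 = 13529.43469
Terminal value at year 3: TV = D_3×(1+g_2)/(r−g_2) = 13637.67016/0.075 = 181835.60220
P_0 = D_1/(1+r)^1 + D_2/(1+r)^2 + D_3/(1+r)^3 + TV/(1+r)^3
    = 9048.47645 + 9817.13743 + 10651.09555 + 143150.72415 = 172667.43358

$172667.43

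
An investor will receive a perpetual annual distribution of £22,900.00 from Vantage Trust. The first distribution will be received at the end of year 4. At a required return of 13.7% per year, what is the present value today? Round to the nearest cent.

Value at end of year 3: C / r = £22,900.00 / 0.137 = £167,153.2847
Discount to today: PV = £167,153.2847 / (1 + 0.137)^3 = £167,153.2847 / 1.469878 = £113,719.13

£113719.13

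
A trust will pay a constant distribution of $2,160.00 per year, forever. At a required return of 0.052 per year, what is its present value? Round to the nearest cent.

Level perpetuity: PV = C / r = $2,160.00 / 0.052 = $41,538.46

$41538.46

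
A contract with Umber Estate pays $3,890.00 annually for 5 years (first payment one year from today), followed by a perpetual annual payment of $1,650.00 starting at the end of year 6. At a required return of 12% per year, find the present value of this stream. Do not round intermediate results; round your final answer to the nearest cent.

PV of 5-year annuity: $3,890.00 × [1 − (1+0.12)^−5] / 0.12 = 14022.57943
Perpetuity value at year 5: $1,650.00 / 0.12 = 13750.00000
PV of perpetuity: 13750.00000 / (1+0.12)^5 = 7802.11927
Total PV = 14022.57943 + 7802.11927 = 21824.69869

$21824.70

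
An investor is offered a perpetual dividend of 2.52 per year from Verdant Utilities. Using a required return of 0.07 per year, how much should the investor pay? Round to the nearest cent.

Level perpetuity: PV = C / r = 2.52 / 0.07 = 36.00

36.00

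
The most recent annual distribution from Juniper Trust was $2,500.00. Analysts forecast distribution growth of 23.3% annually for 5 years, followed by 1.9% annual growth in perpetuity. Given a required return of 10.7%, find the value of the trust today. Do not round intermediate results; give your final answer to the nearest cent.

D_1 = 3082.50000
D_2 = 3800.72250
D_3 = 4686.29084
D_4 = 5778.19661
D_5 = 7124.51642
Terminal value at year 5: TV = D_5×(1+g_2)/(r−g_2) = 7259.88223/0.088 = 82498.66171
P_0 = D_1/(1+r)^1 + D_2/(1+r)^2 + D_3/(1+r)^3 + D_4/(1+r)^4 + D_5/(1+r)^5 + TV/(1+r)^5
    = 2784.55285 + 3101.49382 + 3454.50938 + 3847.70557 + 4285.65579 + 49625.94605 = 67099.86345

$67099.86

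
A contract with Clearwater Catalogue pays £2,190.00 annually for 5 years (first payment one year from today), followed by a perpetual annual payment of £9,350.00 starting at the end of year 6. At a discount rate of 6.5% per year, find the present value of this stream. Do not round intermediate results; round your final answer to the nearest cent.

£114091.49

PV of 5-year annuity: £2,190.00 × [1 − (1+0.065)^−5] / 0.065 = 9100.93797
Perpetuity value at year 5: £9,350.00 / 0.065 = 143846.15385
PV of perpetuity: 143846.15385 / (1+0.065)^5 = 104990.55110
Total PV = 9100.93797 + 104990.55110 = 114091.48907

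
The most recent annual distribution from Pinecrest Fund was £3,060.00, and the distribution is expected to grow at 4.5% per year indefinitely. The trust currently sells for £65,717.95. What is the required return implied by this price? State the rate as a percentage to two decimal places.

D₁ = £3,060.00 × 1.045 = £3,197.7000
P = D₁/(r − g) ⇒ r = D₁/P + g = £3,197.7000/£65,717.95 + 0.045 = 0.048658 + 0.045 = 0.093658

9.37%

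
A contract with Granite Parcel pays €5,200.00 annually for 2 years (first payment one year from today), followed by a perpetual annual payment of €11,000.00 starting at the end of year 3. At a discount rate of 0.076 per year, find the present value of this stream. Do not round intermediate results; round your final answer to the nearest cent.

PV of 2-year annuity: €5,200.00 × [1 − (1+0.076)^−2] / 0.076 = 9324.08342
Perpetuity value at year 2: €11,000.00 / 0.076 = 144736.84211
PV of perpetuity: 144736.84211 / (1+0.076)^2 = 125012.81950
Total PV = 9324.08342 + 125012.81950 = 134336.90291

€134336.90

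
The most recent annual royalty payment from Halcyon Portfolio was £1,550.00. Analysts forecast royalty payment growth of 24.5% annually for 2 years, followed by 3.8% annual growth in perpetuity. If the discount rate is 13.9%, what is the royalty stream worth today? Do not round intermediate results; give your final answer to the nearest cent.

£22578.81

D_1 = 1929.75000
D_2 = 2402.53875
Terminal value at year 2: TV = D_2×(1+g_2)/(r−g_2) = 2493.83522/0.101 = 24691.43785
P_0 = D_1/(1+r)^1 + D_2/(1+r)^2 + TV/(1+r)^2
    = 1694.24934 + 1851.92312 + 19032.63560 = 22578.80806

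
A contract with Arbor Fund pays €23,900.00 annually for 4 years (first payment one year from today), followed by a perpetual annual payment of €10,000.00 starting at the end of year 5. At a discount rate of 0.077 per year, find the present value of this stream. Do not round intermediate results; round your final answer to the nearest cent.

PV of 4-year annuity: €23,900.00 × [1 − (1+0.077)^−4] / 0.077 = 79691.32721
Perpetuity value at year 4: €10,000.00 / 0.077 = 129870.12987
PV of perpetuity: 129870.12987 / (1+0.077)^4 = 96526.47832
Total PV = 79691.32721 + 96526.47832 = 176217.80553

€176217.81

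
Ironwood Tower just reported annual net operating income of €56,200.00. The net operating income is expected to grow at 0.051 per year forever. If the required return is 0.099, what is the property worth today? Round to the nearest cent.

D₁ = D₀ × (1 + g) = €56,200.00 × 1.051 = €59,066.2000
Growing perpetuity: P = D₁ / (r − g) = €59,066.2000 / (0.099 − 0.051) = €1,230,545.83

€1230545.83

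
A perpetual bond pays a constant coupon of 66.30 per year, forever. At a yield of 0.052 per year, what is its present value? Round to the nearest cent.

Level perpetuity: PV = C / r = 66.30 / 0.052 = 1,275.00

1275.00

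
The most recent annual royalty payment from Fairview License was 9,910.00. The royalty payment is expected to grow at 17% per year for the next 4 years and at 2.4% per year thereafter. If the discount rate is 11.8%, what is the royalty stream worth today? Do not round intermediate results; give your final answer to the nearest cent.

173954.47

D_1 = 11594.70000
D_2 = 13565.79900
D_3 = 15871.98483
D_4 = 18570.22225
Terminal value at year 4: TV = D_4×(1+g_2)/(r−g_2) = 19015.90759/0.094 = 202296.88920
P_0 = D_1/(1+r)^1 + D_2/(1+r)^2 + D_3/(1+r)^3 + D_4/(1+r)^4 + TV/(1+r)^4
    = 10370.93023 + 10853.29908 + 11358.10369 + 11886.38758 + 129485.75408 = 173954.47466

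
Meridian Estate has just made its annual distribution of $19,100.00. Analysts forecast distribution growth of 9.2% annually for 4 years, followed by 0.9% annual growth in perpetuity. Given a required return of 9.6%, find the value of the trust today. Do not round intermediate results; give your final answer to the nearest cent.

$294005.40

D_1 = 20857.20000
D_2 = 22776.06240
D_3 = 24871.46014
D_4 = 27159.63447
Terminal value at year 4: TV = D_4×(1+g_2)/(r−g_2) = 27404.07118/0.087 = 314989.32395
P_0 = D_1/(1+r)^1 + D_2/(1+r)^2 + D_3/(1+r)^3 + D_4/(1+r)^4 + TV/(1+r)^4
    = 19030.29197 + 18960.83835 + 18891.63821 + 18822.69063 + 218299.94071 = 294005.39986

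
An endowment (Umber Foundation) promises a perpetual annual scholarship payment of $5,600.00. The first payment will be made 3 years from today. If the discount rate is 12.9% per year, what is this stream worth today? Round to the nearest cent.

$34057.32

Value at end of year 2: C / r = $5,600.00 / 0.129 = $43,410.8527
Discount to today: PV = $43,410.8527 / (1 + 0.129)^2 = $43,410.8527 / 1.274641 = $34,057.32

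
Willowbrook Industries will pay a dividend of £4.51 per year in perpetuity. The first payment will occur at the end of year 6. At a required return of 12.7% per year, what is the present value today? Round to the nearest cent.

£19.53

Value at end of year 5: C / r = £4.51 / 0.127 = £35.5118
Discount to today: PV = £35.5118 / (1 + 0.127)^5 = £35.5118 / 1.818108 = £19.53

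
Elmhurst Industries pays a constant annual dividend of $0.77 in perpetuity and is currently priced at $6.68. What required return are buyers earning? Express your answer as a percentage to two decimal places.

P = C/r ⇒ r = C/P = $0.77/$6.68 = 0.115269

11.53%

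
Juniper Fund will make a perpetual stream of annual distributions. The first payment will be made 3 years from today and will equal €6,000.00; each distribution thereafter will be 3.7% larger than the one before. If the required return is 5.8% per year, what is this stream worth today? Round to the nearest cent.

Value at end of year 2: C₁ / (r − g) = €6,000.00 / (0.058 − 0.037) = €285,714.2857
Discount to today: PV = €285,714.2857 / (1 + 0.058)^2 = €285,714.2857 / 1.119364 = €255,246.98

€255246.98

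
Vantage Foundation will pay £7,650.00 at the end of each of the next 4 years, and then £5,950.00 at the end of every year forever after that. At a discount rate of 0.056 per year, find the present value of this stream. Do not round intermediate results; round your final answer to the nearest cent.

£112195.04

PV of 4-year annuity: £7,650.00 × [1 − (1+0.056)^−4] / 0.056 = 26752.67230
Perpetuity value at year 4: £5,950.00 / 0.056 = 106250.00000
PV of perpetuity: 106250.00000 / (1+0.056)^4 = 85442.36599
Total PV = 26752.67230 + 85442.36599 = 112195.03829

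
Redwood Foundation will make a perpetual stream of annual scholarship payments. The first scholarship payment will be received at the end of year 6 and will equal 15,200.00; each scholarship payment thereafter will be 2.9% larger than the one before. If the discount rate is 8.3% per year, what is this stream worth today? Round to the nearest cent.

188932.88

Value at end of year 5: C₁ / (r − g) = 15,200.00 / (0.083 − 0.029) = 281,481.4815
Discount to today: PV = 281,481.4815 / (1 + 0.083)^5 = 281,481.4815 / 1.489849 = 188,932.88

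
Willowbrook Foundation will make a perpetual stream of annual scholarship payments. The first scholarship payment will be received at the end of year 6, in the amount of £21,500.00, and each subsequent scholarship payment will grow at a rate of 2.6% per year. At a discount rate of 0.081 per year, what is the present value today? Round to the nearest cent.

£264817.88

Value at end of year 5: C₁ / (r − g) = £21,500.00 / (0.081 − 0.026) = £390,909.0909
Discount to today: PV = £390,909.0909 / (1 + 0.081)^5 = £390,909.0909 / 1.476143 = £264,817.88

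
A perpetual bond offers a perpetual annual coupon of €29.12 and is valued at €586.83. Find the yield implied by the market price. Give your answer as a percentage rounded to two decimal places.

P = C/r ⇒ r = C/P = €29.12/€586.83 = 0.049623

4.96%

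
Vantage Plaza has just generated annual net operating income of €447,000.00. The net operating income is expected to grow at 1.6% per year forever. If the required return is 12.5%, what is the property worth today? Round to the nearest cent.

D₁ = D₀ × (1 + g) = €447,000.00 × 1.016 = €454,152.0000
Growing perpetuity: P = D₁ / (r − g) = €454,152.0000 / (0.125 − 0.016) = €4,166,532.11

€4166532.11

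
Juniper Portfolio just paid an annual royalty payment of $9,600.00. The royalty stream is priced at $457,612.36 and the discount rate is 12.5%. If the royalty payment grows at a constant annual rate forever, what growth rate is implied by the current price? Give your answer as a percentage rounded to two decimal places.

10.19%

P = D₀(1+g)/(r−g) ⇒ P(r−g) = D₀(1+g) ⇒ g(P+D₀) = P·r − D₀
g = (P·r − D₀)/(P + D₀) = ($457,612.36×0.125 − $9,600.00) / ($457,612.36 + $9,600.00) = 0.101884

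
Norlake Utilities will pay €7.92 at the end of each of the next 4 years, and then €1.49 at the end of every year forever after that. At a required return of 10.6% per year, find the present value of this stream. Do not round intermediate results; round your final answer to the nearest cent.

€34.18

PV of 4-year annuity: €7.92 × [1 − (1+0.106)^−4] / 0.106 = 24.78270
Perpetuity value at year 4: €1.49 / 0.106 = 14.05660
PV of perpetuity: 14.05660 / (1+0.106)^4 = 9.39420
Total PV = 24.78270 + 9.39420 = 34.17690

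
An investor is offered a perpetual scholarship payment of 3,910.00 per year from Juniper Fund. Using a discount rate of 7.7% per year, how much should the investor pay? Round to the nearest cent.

Level perpetuity: PV = C / r = 3,910.00 / 0.077 = 50,779.22

50779.22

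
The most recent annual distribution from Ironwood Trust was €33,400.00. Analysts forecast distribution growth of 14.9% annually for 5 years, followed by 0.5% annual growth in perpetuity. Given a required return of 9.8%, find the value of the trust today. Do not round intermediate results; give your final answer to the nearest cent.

D_1 = 38376.60000
D_2 = 44094.71340
D_3 = 50664.82570
D_4 = 58213.88473
D_5 = 66887.75355
Terminal value at year 5: TV = D_5×(1+g_2)/(r−g_2) = 67222.19232/0.093 = 722819.27223
P_0 = D_1/(1+r)^1 + D_2/(1+r)^2 + D_3/(1+r)^3 + D_4/(1+r)^4 + D_5/(1+r)^5 + TV/(1+r)^5
    = 34951.36612 + 36574.79023 + 38273.61928 + 40051.35570 + 41911.66457 + 452916.37519 = 644679.17110

€644679.17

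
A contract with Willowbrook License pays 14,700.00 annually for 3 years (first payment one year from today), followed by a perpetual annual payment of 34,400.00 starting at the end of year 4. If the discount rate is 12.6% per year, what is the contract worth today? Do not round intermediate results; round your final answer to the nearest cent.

PV of 3-year annuity: 14,700.00 × [1 − (1+0.126)^−3] / 0.126 = 34946.05322
Perpetuity value at year 3: 34,400.00 / 0.126 = 273015.87302
PV of perpetuity: 273015.87302 / (1+0.126)^3 = 191237.35393
Total PV = 34946.05322 + 191237.35393 = 226183.40714

226183.41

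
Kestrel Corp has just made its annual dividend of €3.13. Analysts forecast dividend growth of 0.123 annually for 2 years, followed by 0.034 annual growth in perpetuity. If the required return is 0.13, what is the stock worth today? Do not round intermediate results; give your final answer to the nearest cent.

D_1 = 3.51499
D_2 = 3.94733
Terminal value at year 2: TV = D_2×(1+g_2)/(r−g_2) = 4.08154/0.096 = 42.51607
P_0 = D_1/(1+r)^1 + D_2/(1+r)^2 + TV/(1+r)^2
    = 3.11061 + 3.09134 + 33.29632 = 39.49827

€39.50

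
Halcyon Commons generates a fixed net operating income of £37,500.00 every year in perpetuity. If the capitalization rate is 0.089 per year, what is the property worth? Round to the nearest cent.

£421348.31

Level perpetuity: PV = C / r = £37,500.00 / 0.089 = £421,348.31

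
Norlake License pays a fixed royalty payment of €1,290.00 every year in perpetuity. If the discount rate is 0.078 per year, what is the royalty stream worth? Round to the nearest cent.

Level perpetuity: PV = C / r = €1,290.00 / 0.078 = €16,538.46

€16538.46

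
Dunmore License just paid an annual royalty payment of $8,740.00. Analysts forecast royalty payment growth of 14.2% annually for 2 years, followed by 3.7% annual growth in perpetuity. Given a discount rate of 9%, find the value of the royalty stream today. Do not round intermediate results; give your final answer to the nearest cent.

$206463.40

D_1 = 9981.08000
D_2 = 11398.39336
Terminal value at year 2: TV = D_2×(1+g_2)/(r−g_2) = 11820.13391/0.053 = 223021.39461
P_0 = D_1/(1+r)^1 + D_2/(1+r)^2 + TV/(1+r)^2
    = 9156.95413 + 9593.79965 + 187712.64591 = 206463.39969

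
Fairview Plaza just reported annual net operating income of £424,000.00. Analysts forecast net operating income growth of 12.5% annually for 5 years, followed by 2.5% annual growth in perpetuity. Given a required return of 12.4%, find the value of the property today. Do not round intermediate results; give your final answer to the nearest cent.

D_1 = 477000.00000
D_2 = 536625.00000
D_3 = 603703.12500
D_4 = 679166.01562
D_5 = 764061.76758
Terminal value at year 5: TV = D_5×(1+g_2)/(r−g_2) = 783163.31177/0.099 = 7910740.52290
P_0 = D_1/(1+r)^1 + D_2/(1+r)^2 + D_3/(1+r)^3 + D_4/(1+r)^4 + D_5/(1+r)^5 + TV/(1+r)^5
    = 424377.22420 + 424754.78401 + 425132.67972 + 425510.91164 + 425889.48007 + 4409461.78861 = 6535126.86826

£6535126.87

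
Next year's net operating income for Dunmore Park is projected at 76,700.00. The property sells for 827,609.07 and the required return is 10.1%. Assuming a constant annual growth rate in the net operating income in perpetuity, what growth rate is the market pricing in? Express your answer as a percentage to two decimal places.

0.83%

P = D₁/(r−g) ⇒ g = r − D₁/P = 0.101 − 76,700.00/827,609.07 = 0.008323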